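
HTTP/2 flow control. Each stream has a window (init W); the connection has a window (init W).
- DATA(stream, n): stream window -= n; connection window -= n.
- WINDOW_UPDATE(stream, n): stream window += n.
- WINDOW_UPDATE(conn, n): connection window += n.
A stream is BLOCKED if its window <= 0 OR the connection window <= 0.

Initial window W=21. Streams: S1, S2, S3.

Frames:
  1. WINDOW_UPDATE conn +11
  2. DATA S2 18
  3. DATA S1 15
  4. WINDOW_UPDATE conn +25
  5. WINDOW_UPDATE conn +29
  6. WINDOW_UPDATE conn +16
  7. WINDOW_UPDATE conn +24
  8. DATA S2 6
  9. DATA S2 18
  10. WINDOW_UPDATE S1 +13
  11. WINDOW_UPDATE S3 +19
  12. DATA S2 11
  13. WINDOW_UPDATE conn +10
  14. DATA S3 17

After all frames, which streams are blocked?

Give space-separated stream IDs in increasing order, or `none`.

Answer: S2

Derivation:
Op 1: conn=32 S1=21 S2=21 S3=21 blocked=[]
Op 2: conn=14 S1=21 S2=3 S3=21 blocked=[]
Op 3: conn=-1 S1=6 S2=3 S3=21 blocked=[1, 2, 3]
Op 4: conn=24 S1=6 S2=3 S3=21 blocked=[]
Op 5: conn=53 S1=6 S2=3 S3=21 blocked=[]
Op 6: conn=69 S1=6 S2=3 S3=21 blocked=[]
Op 7: conn=93 S1=6 S2=3 S3=21 blocked=[]
Op 8: conn=87 S1=6 S2=-3 S3=21 blocked=[2]
Op 9: conn=69 S1=6 S2=-21 S3=21 blocked=[2]
Op 10: conn=69 S1=19 S2=-21 S3=21 blocked=[2]
Op 11: conn=69 S1=19 S2=-21 S3=40 blocked=[2]
Op 12: conn=58 S1=19 S2=-32 S3=40 blocked=[2]
Op 13: conn=68 S1=19 S2=-32 S3=40 blocked=[2]
Op 14: conn=51 S1=19 S2=-32 S3=23 blocked=[2]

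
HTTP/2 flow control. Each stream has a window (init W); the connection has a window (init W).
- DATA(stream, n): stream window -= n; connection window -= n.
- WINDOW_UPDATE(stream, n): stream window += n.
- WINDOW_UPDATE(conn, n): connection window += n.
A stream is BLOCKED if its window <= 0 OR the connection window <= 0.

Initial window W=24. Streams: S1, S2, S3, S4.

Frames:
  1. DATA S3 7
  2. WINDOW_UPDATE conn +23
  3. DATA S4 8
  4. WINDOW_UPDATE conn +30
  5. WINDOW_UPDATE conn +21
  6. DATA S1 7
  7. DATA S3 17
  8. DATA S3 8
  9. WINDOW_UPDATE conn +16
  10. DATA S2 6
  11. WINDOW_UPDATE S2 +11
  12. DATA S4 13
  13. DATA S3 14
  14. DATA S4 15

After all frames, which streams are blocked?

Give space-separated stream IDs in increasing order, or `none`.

Op 1: conn=17 S1=24 S2=24 S3=17 S4=24 blocked=[]
Op 2: conn=40 S1=24 S2=24 S3=17 S4=24 blocked=[]
Op 3: conn=32 S1=24 S2=24 S3=17 S4=16 blocked=[]
Op 4: conn=62 S1=24 S2=24 S3=17 S4=16 blocked=[]
Op 5: conn=83 S1=24 S2=24 S3=17 S4=16 blocked=[]
Op 6: conn=76 S1=17 S2=24 S3=17 S4=16 blocked=[]
Op 7: conn=59 S1=17 S2=24 S3=0 S4=16 blocked=[3]
Op 8: conn=51 S1=17 S2=24 S3=-8 S4=16 blocked=[3]
Op 9: conn=67 S1=17 S2=24 S3=-8 S4=16 blocked=[3]
Op 10: conn=61 S1=17 S2=18 S3=-8 S4=16 blocked=[3]
Op 11: conn=61 S1=17 S2=29 S3=-8 S4=16 blocked=[3]
Op 12: conn=48 S1=17 S2=29 S3=-8 S4=3 blocked=[3]
Op 13: conn=34 S1=17 S2=29 S3=-22 S4=3 blocked=[3]
Op 14: conn=19 S1=17 S2=29 S3=-22 S4=-12 blocked=[3, 4]

Answer: S3 S4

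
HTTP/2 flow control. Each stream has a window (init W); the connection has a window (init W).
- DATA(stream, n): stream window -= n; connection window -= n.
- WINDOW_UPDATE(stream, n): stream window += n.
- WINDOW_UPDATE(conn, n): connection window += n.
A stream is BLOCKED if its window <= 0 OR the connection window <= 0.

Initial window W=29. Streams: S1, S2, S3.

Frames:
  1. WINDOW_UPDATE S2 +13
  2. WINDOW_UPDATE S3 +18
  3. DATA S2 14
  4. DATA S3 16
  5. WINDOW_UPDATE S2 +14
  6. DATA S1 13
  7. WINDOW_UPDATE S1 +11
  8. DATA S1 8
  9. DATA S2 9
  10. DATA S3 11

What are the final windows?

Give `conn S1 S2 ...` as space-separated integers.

Answer: -42 19 33 20

Derivation:
Op 1: conn=29 S1=29 S2=42 S3=29 blocked=[]
Op 2: conn=29 S1=29 S2=42 S3=47 blocked=[]
Op 3: conn=15 S1=29 S2=28 S3=47 blocked=[]
Op 4: conn=-1 S1=29 S2=28 S3=31 blocked=[1, 2, 3]
Op 5: conn=-1 S1=29 S2=42 S3=31 blocked=[1, 2, 3]
Op 6: conn=-14 S1=16 S2=42 S3=31 blocked=[1, 2, 3]
Op 7: conn=-14 S1=27 S2=42 S3=31 blocked=[1, 2, 3]
Op 8: conn=-22 S1=19 S2=42 S3=31 blocked=[1, 2, 3]
Op 9: conn=-31 S1=19 S2=33 S3=31 blocked=[1, 2, 3]
Op 10: conn=-42 S1=19 S2=33 S3=20 blocked=[1, 2, 3]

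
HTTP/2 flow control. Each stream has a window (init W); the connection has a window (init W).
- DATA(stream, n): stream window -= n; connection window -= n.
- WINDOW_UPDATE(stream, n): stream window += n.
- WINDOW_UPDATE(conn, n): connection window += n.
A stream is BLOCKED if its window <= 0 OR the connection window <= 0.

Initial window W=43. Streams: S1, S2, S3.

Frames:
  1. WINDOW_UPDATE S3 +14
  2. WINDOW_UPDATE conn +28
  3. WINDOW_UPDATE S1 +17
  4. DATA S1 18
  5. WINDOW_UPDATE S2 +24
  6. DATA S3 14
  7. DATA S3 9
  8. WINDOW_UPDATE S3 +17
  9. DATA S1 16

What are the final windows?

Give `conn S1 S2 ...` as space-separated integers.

Op 1: conn=43 S1=43 S2=43 S3=57 blocked=[]
Op 2: conn=71 S1=43 S2=43 S3=57 blocked=[]
Op 3: conn=71 S1=60 S2=43 S3=57 blocked=[]
Op 4: conn=53 S1=42 S2=43 S3=57 blocked=[]
Op 5: conn=53 S1=42 S2=67 S3=57 blocked=[]
Op 6: conn=39 S1=42 S2=67 S3=43 blocked=[]
Op 7: conn=30 S1=42 S2=67 S3=34 blocked=[]
Op 8: conn=30 S1=42 S2=67 S3=51 blocked=[]
Op 9: conn=14 S1=26 S2=67 S3=51 blocked=[]

Answer: 14 26 67 51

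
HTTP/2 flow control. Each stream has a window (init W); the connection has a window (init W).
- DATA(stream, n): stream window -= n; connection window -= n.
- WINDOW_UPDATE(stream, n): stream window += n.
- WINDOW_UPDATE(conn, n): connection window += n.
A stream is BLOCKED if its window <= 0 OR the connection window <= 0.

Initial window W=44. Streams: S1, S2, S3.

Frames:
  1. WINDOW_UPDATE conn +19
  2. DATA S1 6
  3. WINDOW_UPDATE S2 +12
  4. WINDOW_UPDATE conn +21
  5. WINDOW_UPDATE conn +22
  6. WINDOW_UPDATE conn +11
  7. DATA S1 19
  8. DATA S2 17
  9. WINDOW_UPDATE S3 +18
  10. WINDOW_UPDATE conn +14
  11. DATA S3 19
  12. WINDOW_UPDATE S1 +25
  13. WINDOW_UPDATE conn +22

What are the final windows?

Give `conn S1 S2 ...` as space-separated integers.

Answer: 92 44 39 43

Derivation:
Op 1: conn=63 S1=44 S2=44 S3=44 blocked=[]
Op 2: conn=57 S1=38 S2=44 S3=44 blocked=[]
Op 3: conn=57 S1=38 S2=56 S3=44 blocked=[]
Op 4: conn=78 S1=38 S2=56 S3=44 blocked=[]
Op 5: conn=100 S1=38 S2=56 S3=44 blocked=[]
Op 6: conn=111 S1=38 S2=56 S3=44 blocked=[]
Op 7: conn=92 S1=19 S2=56 S3=44 blocked=[]
Op 8: conn=75 S1=19 S2=39 S3=44 blocked=[]
Op 9: conn=75 S1=19 S2=39 S3=62 blocked=[]
Op 10: conn=89 S1=19 S2=39 S3=62 blocked=[]
Op 11: conn=70 S1=19 S2=39 S3=43 blocked=[]
Op 12: conn=70 S1=44 S2=39 S3=43 blocked=[]
Op 13: conn=92 S1=44 S2=39 S3=43 blocked=[]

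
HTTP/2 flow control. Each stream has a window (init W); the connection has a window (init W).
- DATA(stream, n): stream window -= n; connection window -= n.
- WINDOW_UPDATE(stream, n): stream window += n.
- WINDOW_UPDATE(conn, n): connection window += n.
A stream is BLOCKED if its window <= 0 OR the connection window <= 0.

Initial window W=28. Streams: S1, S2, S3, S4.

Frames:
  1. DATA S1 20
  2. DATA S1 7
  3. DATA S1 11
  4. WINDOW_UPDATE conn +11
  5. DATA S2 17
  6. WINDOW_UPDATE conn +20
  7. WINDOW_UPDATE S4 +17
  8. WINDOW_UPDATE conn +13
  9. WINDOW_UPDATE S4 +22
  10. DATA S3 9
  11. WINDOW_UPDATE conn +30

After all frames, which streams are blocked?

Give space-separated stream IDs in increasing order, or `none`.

Op 1: conn=8 S1=8 S2=28 S3=28 S4=28 blocked=[]
Op 2: conn=1 S1=1 S2=28 S3=28 S4=28 blocked=[]
Op 3: conn=-10 S1=-10 S2=28 S3=28 S4=28 blocked=[1, 2, 3, 4]
Op 4: conn=1 S1=-10 S2=28 S3=28 S4=28 blocked=[1]
Op 5: conn=-16 S1=-10 S2=11 S3=28 S4=28 blocked=[1, 2, 3, 4]
Op 6: conn=4 S1=-10 S2=11 S3=28 S4=28 blocked=[1]
Op 7: conn=4 S1=-10 S2=11 S3=28 S4=45 blocked=[1]
Op 8: conn=17 S1=-10 S2=11 S3=28 S4=45 blocked=[1]
Op 9: conn=17 S1=-10 S2=11 S3=28 S4=67 blocked=[1]
Op 10: conn=8 S1=-10 S2=11 S3=19 S4=67 blocked=[1]
Op 11: conn=38 S1=-10 S2=11 S3=19 S4=67 blocked=[1]

Answer: S1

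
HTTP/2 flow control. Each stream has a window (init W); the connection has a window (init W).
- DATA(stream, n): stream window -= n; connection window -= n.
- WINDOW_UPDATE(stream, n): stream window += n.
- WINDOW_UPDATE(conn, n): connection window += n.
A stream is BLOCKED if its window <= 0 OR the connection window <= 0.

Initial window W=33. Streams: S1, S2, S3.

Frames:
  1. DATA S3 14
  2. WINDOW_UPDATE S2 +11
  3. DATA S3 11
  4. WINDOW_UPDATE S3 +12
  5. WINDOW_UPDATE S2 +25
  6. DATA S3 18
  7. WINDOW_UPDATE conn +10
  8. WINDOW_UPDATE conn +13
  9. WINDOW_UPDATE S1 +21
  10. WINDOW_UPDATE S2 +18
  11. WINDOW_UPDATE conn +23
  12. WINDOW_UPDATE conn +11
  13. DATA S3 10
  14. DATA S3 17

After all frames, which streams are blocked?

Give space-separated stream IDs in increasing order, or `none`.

Op 1: conn=19 S1=33 S2=33 S3=19 blocked=[]
Op 2: conn=19 S1=33 S2=44 S3=19 blocked=[]
Op 3: conn=8 S1=33 S2=44 S3=8 blocked=[]
Op 4: conn=8 S1=33 S2=44 S3=20 blocked=[]
Op 5: conn=8 S1=33 S2=69 S3=20 blocked=[]
Op 6: conn=-10 S1=33 S2=69 S3=2 blocked=[1, 2, 3]
Op 7: conn=0 S1=33 S2=69 S3=2 blocked=[1, 2, 3]
Op 8: conn=13 S1=33 S2=69 S3=2 blocked=[]
Op 9: conn=13 S1=54 S2=69 S3=2 blocked=[]
Op 10: conn=13 S1=54 S2=87 S3=2 blocked=[]
Op 11: conn=36 S1=54 S2=87 S3=2 blocked=[]
Op 12: conn=47 S1=54 S2=87 S3=2 blocked=[]
Op 13: conn=37 S1=54 S2=87 S3=-8 blocked=[3]
Op 14: conn=20 S1=54 S2=87 S3=-25 blocked=[3]

Answer: S3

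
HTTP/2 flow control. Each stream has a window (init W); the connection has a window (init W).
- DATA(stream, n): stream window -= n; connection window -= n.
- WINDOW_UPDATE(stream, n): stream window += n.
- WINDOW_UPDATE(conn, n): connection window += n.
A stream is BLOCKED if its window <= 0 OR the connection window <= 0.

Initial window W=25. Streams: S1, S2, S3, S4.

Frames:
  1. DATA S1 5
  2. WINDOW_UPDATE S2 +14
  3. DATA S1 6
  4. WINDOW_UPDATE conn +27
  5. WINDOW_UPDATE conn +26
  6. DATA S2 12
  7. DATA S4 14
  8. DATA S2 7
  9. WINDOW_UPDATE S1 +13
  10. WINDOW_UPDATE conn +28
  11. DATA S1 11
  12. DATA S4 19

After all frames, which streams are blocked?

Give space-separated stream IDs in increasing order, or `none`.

Op 1: conn=20 S1=20 S2=25 S3=25 S4=25 blocked=[]
Op 2: conn=20 S1=20 S2=39 S3=25 S4=25 blocked=[]
Op 3: conn=14 S1=14 S2=39 S3=25 S4=25 blocked=[]
Op 4: conn=41 S1=14 S2=39 S3=25 S4=25 blocked=[]
Op 5: conn=67 S1=14 S2=39 S3=25 S4=25 blocked=[]
Op 6: conn=55 S1=14 S2=27 S3=25 S4=25 blocked=[]
Op 7: conn=41 S1=14 S2=27 S3=25 S4=11 blocked=[]
Op 8: conn=34 S1=14 S2=20 S3=25 S4=11 blocked=[]
Op 9: conn=34 S1=27 S2=20 S3=25 S4=11 blocked=[]
Op 10: conn=62 S1=27 S2=20 S3=25 S4=11 blocked=[]
Op 11: conn=51 S1=16 S2=20 S3=25 S4=11 blocked=[]
Op 12: conn=32 S1=16 S2=20 S3=25 S4=-8 blocked=[4]

Answer: S4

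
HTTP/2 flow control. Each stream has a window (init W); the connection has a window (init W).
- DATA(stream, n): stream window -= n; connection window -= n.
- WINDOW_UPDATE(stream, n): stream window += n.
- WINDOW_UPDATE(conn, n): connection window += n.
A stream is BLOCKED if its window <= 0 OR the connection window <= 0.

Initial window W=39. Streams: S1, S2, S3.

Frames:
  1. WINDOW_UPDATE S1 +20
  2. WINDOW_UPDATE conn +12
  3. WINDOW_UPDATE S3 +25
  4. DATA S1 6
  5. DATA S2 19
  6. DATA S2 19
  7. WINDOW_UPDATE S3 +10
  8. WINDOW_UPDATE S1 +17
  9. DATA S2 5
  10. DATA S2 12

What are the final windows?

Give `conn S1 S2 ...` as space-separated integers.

Op 1: conn=39 S1=59 S2=39 S3=39 blocked=[]
Op 2: conn=51 S1=59 S2=39 S3=39 blocked=[]
Op 3: conn=51 S1=59 S2=39 S3=64 blocked=[]
Op 4: conn=45 S1=53 S2=39 S3=64 blocked=[]
Op 5: conn=26 S1=53 S2=20 S3=64 blocked=[]
Op 6: conn=7 S1=53 S2=1 S3=64 blocked=[]
Op 7: conn=7 S1=53 S2=1 S3=74 blocked=[]
Op 8: conn=7 S1=70 S2=1 S3=74 blocked=[]
Op 9: conn=2 S1=70 S2=-4 S3=74 blocked=[2]
Op 10: conn=-10 S1=70 S2=-16 S3=74 blocked=[1, 2, 3]

Answer: -10 70 -16 74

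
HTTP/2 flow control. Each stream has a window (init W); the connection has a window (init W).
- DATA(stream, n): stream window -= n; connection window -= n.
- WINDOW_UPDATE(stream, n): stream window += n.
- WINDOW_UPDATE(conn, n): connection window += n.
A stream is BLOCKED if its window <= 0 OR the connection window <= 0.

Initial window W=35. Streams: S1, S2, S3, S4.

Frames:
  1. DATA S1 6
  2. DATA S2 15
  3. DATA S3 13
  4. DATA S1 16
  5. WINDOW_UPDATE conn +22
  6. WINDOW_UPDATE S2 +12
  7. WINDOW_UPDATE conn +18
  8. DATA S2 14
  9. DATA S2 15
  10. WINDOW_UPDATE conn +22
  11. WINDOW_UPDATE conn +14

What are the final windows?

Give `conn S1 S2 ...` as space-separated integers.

Answer: 32 13 3 22 35

Derivation:
Op 1: conn=29 S1=29 S2=35 S3=35 S4=35 blocked=[]
Op 2: conn=14 S1=29 S2=20 S3=35 S4=35 blocked=[]
Op 3: conn=1 S1=29 S2=20 S3=22 S4=35 blocked=[]
Op 4: conn=-15 S1=13 S2=20 S3=22 S4=35 blocked=[1, 2, 3, 4]
Op 5: conn=7 S1=13 S2=20 S3=22 S4=35 blocked=[]
Op 6: conn=7 S1=13 S2=32 S3=22 S4=35 blocked=[]
Op 7: conn=25 S1=13 S2=32 S3=22 S4=35 blocked=[]
Op 8: conn=11 S1=13 S2=18 S3=22 S4=35 blocked=[]
Op 9: conn=-4 S1=13 S2=3 S3=22 S4=35 blocked=[1, 2, 3, 4]
Op 10: conn=18 S1=13 S2=3 S3=22 S4=35 blocked=[]
Op 11: conn=32 S1=13 S2=3 S3=22 S4=35 blocked=[]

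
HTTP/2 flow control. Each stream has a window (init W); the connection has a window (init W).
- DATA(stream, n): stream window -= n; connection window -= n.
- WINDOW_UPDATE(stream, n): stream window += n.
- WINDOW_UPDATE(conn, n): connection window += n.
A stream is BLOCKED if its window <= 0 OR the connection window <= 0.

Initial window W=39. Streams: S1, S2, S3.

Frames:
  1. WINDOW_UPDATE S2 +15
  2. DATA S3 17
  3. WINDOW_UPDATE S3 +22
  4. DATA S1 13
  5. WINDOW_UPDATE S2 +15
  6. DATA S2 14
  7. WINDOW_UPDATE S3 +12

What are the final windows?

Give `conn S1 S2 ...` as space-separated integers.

Op 1: conn=39 S1=39 S2=54 S3=39 blocked=[]
Op 2: conn=22 S1=39 S2=54 S3=22 blocked=[]
Op 3: conn=22 S1=39 S2=54 S3=44 blocked=[]
Op 4: conn=9 S1=26 S2=54 S3=44 blocked=[]
Op 5: conn=9 S1=26 S2=69 S3=44 blocked=[]
Op 6: conn=-5 S1=26 S2=55 S3=44 blocked=[1, 2, 3]
Op 7: conn=-5 S1=26 S2=55 S3=56 blocked=[1, 2, 3]

Answer: -5 26 55 56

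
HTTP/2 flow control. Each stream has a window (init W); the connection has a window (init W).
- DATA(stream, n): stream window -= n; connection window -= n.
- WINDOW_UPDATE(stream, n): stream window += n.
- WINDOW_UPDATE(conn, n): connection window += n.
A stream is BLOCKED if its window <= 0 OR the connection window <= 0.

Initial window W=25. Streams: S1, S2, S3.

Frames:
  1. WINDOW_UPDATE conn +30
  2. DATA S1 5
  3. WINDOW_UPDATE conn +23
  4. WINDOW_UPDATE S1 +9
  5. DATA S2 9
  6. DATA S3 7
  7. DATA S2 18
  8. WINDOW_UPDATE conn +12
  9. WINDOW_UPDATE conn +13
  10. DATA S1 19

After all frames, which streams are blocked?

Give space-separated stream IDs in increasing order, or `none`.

Op 1: conn=55 S1=25 S2=25 S3=25 blocked=[]
Op 2: conn=50 S1=20 S2=25 S3=25 blocked=[]
Op 3: conn=73 S1=20 S2=25 S3=25 blocked=[]
Op 4: conn=73 S1=29 S2=25 S3=25 blocked=[]
Op 5: conn=64 S1=29 S2=16 S3=25 blocked=[]
Op 6: conn=57 S1=29 S2=16 S3=18 blocked=[]
Op 7: conn=39 S1=29 S2=-2 S3=18 blocked=[2]
Op 8: conn=51 S1=29 S2=-2 S3=18 blocked=[2]
Op 9: conn=64 S1=29 S2=-2 S3=18 blocked=[2]
Op 10: conn=45 S1=10 S2=-2 S3=18 blocked=[2]

Answer: S2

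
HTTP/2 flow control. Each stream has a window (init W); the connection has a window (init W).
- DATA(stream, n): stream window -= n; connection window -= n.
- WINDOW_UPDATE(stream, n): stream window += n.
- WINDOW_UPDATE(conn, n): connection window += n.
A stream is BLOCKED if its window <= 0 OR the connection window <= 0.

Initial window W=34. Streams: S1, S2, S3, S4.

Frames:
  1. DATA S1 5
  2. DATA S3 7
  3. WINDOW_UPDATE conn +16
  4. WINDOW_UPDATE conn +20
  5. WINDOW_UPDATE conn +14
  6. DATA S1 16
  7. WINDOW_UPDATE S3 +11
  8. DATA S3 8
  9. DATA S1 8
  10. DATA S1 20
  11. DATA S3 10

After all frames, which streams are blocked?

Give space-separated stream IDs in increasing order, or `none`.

Op 1: conn=29 S1=29 S2=34 S3=34 S4=34 blocked=[]
Op 2: conn=22 S1=29 S2=34 S3=27 S4=34 blocked=[]
Op 3: conn=38 S1=29 S2=34 S3=27 S4=34 blocked=[]
Op 4: conn=58 S1=29 S2=34 S3=27 S4=34 blocked=[]
Op 5: conn=72 S1=29 S2=34 S3=27 S4=34 blocked=[]
Op 6: conn=56 S1=13 S2=34 S3=27 S4=34 blocked=[]
Op 7: conn=56 S1=13 S2=34 S3=38 S4=34 blocked=[]
Op 8: conn=48 S1=13 S2=34 S3=30 S4=34 blocked=[]
Op 9: conn=40 S1=5 S2=34 S3=30 S4=34 blocked=[]
Op 10: conn=20 S1=-15 S2=34 S3=30 S4=34 blocked=[1]
Op 11: conn=10 S1=-15 S2=34 S3=20 S4=34 blocked=[1]

Answer: S1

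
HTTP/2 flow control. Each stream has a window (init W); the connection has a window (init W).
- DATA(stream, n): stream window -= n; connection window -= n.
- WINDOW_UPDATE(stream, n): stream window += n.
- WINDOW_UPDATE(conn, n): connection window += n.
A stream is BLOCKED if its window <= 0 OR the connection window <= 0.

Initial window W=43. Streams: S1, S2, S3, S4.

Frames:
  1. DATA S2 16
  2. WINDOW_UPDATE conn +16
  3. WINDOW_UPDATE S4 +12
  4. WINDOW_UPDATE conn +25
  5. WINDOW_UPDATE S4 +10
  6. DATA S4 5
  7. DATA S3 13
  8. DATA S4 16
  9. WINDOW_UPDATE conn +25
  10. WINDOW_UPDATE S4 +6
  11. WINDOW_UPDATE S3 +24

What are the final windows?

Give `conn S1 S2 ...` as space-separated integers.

Op 1: conn=27 S1=43 S2=27 S3=43 S4=43 blocked=[]
Op 2: conn=43 S1=43 S2=27 S3=43 S4=43 blocked=[]
Op 3: conn=43 S1=43 S2=27 S3=43 S4=55 blocked=[]
Op 4: conn=68 S1=43 S2=27 S3=43 S4=55 blocked=[]
Op 5: conn=68 S1=43 S2=27 S3=43 S4=65 blocked=[]
Op 6: conn=63 S1=43 S2=27 S3=43 S4=60 blocked=[]
Op 7: conn=50 S1=43 S2=27 S3=30 S4=60 blocked=[]
Op 8: conn=34 S1=43 S2=27 S3=30 S4=44 blocked=[]
Op 9: conn=59 S1=43 S2=27 S3=30 S4=44 blocked=[]
Op 10: conn=59 S1=43 S2=27 S3=30 S4=50 blocked=[]
Op 11: conn=59 S1=43 S2=27 S3=54 S4=50 blocked=[]

Answer: 59 43 27 54 50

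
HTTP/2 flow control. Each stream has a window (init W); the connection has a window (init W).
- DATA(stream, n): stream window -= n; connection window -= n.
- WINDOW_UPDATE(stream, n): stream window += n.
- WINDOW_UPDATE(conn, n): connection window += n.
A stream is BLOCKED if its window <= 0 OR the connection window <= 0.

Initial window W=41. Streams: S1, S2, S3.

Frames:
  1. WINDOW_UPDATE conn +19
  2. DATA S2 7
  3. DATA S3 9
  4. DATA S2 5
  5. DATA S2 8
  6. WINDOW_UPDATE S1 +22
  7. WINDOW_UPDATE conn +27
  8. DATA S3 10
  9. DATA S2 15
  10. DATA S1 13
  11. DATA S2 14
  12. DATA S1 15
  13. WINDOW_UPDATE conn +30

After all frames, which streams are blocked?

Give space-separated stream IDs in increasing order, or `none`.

Answer: S2

Derivation:
Op 1: conn=60 S1=41 S2=41 S3=41 blocked=[]
Op 2: conn=53 S1=41 S2=34 S3=41 blocked=[]
Op 3: conn=44 S1=41 S2=34 S3=32 blocked=[]
Op 4: conn=39 S1=41 S2=29 S3=32 blocked=[]
Op 5: conn=31 S1=41 S2=21 S3=32 blocked=[]
Op 6: conn=31 S1=63 S2=21 S3=32 blocked=[]
Op 7: conn=58 S1=63 S2=21 S3=32 blocked=[]
Op 8: conn=48 S1=63 S2=21 S3=22 blocked=[]
Op 9: conn=33 S1=63 S2=6 S3=22 blocked=[]
Op 10: conn=20 S1=50 S2=6 S3=22 blocked=[]
Op 11: conn=6 S1=50 S2=-8 S3=22 blocked=[2]
Op 12: conn=-9 S1=35 S2=-8 S3=22 blocked=[1, 2, 3]
Op 13: conn=21 S1=35 S2=-8 S3=22 blocked=[2]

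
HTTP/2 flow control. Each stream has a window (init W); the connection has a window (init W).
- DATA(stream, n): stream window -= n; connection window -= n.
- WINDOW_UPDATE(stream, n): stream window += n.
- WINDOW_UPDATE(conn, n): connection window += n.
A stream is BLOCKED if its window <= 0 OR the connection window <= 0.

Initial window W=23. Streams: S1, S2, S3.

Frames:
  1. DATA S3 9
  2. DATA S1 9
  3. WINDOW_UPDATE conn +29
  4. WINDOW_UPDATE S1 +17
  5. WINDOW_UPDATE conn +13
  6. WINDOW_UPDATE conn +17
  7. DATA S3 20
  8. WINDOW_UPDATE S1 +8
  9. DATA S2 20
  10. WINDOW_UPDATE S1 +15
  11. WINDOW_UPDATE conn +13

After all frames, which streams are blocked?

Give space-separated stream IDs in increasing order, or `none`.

Answer: S3

Derivation:
Op 1: conn=14 S1=23 S2=23 S3=14 blocked=[]
Op 2: conn=5 S1=14 S2=23 S3=14 blocked=[]
Op 3: conn=34 S1=14 S2=23 S3=14 blocked=[]
Op 4: conn=34 S1=31 S2=23 S3=14 blocked=[]
Op 5: conn=47 S1=31 S2=23 S3=14 blocked=[]
Op 6: conn=64 S1=31 S2=23 S3=14 blocked=[]
Op 7: conn=44 S1=31 S2=23 S3=-6 blocked=[3]
Op 8: conn=44 S1=39 S2=23 S3=-6 blocked=[3]
Op 9: conn=24 S1=39 S2=3 S3=-6 blocked=[3]
Op 10: conn=24 S1=54 S2=3 S3=-6 blocked=[3]
Op 11: conn=37 S1=54 S2=3 S3=-6 blocked=[3]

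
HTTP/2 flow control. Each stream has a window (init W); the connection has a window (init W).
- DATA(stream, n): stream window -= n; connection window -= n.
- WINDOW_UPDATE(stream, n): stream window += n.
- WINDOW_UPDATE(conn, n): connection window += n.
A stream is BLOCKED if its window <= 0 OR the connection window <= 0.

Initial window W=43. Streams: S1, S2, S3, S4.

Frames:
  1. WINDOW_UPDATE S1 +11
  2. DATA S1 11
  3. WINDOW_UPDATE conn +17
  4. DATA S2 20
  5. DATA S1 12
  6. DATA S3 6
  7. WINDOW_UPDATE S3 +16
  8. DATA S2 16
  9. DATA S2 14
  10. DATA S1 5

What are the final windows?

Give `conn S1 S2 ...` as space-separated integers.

Answer: -24 26 -7 53 43

Derivation:
Op 1: conn=43 S1=54 S2=43 S3=43 S4=43 blocked=[]
Op 2: conn=32 S1=43 S2=43 S3=43 S4=43 blocked=[]
Op 3: conn=49 S1=43 S2=43 S3=43 S4=43 blocked=[]
Op 4: conn=29 S1=43 S2=23 S3=43 S4=43 blocked=[]
Op 5: conn=17 S1=31 S2=23 S3=43 S4=43 blocked=[]
Op 6: conn=11 S1=31 S2=23 S3=37 S4=43 blocked=[]
Op 7: conn=11 S1=31 S2=23 S3=53 S4=43 blocked=[]
Op 8: conn=-5 S1=31 S2=7 S3=53 S4=43 blocked=[1, 2, 3, 4]
Op 9: conn=-19 S1=31 S2=-7 S3=53 S4=43 blocked=[1, 2, 3, 4]
Op 10: conn=-24 S1=26 S2=-7 S3=53 S4=43 blocked=[1, 2, 3, 4]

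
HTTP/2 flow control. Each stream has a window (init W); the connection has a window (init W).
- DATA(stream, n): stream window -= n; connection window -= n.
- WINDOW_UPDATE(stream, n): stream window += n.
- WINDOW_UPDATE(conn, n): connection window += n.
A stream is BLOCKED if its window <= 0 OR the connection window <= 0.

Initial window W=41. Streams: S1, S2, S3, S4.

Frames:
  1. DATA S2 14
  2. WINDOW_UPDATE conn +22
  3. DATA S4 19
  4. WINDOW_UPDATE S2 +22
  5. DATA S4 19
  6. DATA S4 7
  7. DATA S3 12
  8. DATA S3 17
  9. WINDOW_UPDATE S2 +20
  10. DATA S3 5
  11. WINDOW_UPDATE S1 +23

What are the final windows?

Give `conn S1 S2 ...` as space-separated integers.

Answer: -30 64 69 7 -4

Derivation:
Op 1: conn=27 S1=41 S2=27 S3=41 S4=41 blocked=[]
Op 2: conn=49 S1=41 S2=27 S3=41 S4=41 blocked=[]
Op 3: conn=30 S1=41 S2=27 S3=41 S4=22 blocked=[]
Op 4: conn=30 S1=41 S2=49 S3=41 S4=22 blocked=[]
Op 5: conn=11 S1=41 S2=49 S3=41 S4=3 blocked=[]
Op 6: conn=4 S1=41 S2=49 S3=41 S4=-4 blocked=[4]
Op 7: conn=-8 S1=41 S2=49 S3=29 S4=-4 blocked=[1, 2, 3, 4]
Op 8: conn=-25 S1=41 S2=49 S3=12 S4=-4 blocked=[1, 2, 3, 4]
Op 9: conn=-25 S1=41 S2=69 S3=12 S4=-4 blocked=[1, 2, 3, 4]
Op 10: conn=-30 S1=41 S2=69 S3=7 S4=-4 blocked=[1, 2, 3, 4]
Op 11: conn=-30 S1=64 S2=69 S3=7 S4=-4 blocked=[1, 2, 3, 4]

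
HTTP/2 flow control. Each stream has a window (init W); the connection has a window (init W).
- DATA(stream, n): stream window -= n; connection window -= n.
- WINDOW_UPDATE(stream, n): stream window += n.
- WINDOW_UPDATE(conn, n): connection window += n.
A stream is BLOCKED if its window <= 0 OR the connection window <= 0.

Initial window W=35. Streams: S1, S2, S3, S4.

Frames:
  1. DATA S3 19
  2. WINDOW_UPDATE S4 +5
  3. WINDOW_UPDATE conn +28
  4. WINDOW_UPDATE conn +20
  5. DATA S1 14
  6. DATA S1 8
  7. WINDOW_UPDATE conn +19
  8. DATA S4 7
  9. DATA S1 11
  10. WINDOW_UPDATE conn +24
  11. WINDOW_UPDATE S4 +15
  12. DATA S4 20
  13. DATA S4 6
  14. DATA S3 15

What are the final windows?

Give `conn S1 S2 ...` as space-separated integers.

Answer: 26 2 35 1 22

Derivation:
Op 1: conn=16 S1=35 S2=35 S3=16 S4=35 blocked=[]
Op 2: conn=16 S1=35 S2=35 S3=16 S4=40 blocked=[]
Op 3: conn=44 S1=35 S2=35 S3=16 S4=40 blocked=[]
Op 4: conn=64 S1=35 S2=35 S3=16 S4=40 blocked=[]
Op 5: conn=50 S1=21 S2=35 S3=16 S4=40 blocked=[]
Op 6: conn=42 S1=13 S2=35 S3=16 S4=40 blocked=[]
Op 7: conn=61 S1=13 S2=35 S3=16 S4=40 blocked=[]
Op 8: conn=54 S1=13 S2=35 S3=16 S4=33 blocked=[]
Op 9: conn=43 S1=2 S2=35 S3=16 S4=33 blocked=[]
Op 10: conn=67 S1=2 S2=35 S3=16 S4=33 blocked=[]
Op 11: conn=67 S1=2 S2=35 S3=16 S4=48 blocked=[]
Op 12: conn=47 S1=2 S2=35 S3=16 S4=28 blocked=[]
Op 13: conn=41 S1=2 S2=35 S3=16 S4=22 blocked=[]
Op 14: conn=26 S1=2 S2=35 S3=1 S4=22 blocked=[]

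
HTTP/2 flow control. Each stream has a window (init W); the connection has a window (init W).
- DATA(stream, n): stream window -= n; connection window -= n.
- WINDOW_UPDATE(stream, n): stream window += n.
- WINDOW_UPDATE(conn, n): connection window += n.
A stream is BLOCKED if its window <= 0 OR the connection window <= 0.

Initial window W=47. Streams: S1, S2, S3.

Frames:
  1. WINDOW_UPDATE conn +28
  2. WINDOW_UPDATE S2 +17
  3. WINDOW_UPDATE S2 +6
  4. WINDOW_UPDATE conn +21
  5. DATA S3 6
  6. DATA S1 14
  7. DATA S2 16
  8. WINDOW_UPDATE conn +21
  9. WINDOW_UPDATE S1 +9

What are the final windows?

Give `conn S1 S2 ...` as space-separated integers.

Op 1: conn=75 S1=47 S2=47 S3=47 blocked=[]
Op 2: conn=75 S1=47 S2=64 S3=47 blocked=[]
Op 3: conn=75 S1=47 S2=70 S3=47 blocked=[]
Op 4: conn=96 S1=47 S2=70 S3=47 blocked=[]
Op 5: conn=90 S1=47 S2=70 S3=41 blocked=[]
Op 6: conn=76 S1=33 S2=70 S3=41 blocked=[]
Op 7: conn=60 S1=33 S2=54 S3=41 blocked=[]
Op 8: conn=81 S1=33 S2=54 S3=41 blocked=[]
Op 9: conn=81 S1=42 S2=54 S3=41 blocked=[]

Answer: 81 42 54 41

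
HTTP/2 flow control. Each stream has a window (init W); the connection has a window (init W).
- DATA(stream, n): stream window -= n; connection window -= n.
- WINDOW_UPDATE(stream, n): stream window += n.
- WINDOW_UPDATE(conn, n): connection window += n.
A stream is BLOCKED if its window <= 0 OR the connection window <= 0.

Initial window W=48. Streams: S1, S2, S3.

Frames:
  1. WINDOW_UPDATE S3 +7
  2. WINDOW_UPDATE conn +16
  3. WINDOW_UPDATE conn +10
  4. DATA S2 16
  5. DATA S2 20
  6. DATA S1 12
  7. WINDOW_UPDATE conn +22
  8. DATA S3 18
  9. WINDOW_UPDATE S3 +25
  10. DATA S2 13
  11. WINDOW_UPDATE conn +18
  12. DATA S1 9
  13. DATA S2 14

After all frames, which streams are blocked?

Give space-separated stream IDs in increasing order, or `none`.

Answer: S2

Derivation:
Op 1: conn=48 S1=48 S2=48 S3=55 blocked=[]
Op 2: conn=64 S1=48 S2=48 S3=55 blocked=[]
Op 3: conn=74 S1=48 S2=48 S3=55 blocked=[]
Op 4: conn=58 S1=48 S2=32 S3=55 blocked=[]
Op 5: conn=38 S1=48 S2=12 S3=55 blocked=[]
Op 6: conn=26 S1=36 S2=12 S3=55 blocked=[]
Op 7: conn=48 S1=36 S2=12 S3=55 blocked=[]
Op 8: conn=30 S1=36 S2=12 S3=37 blocked=[]
Op 9: conn=30 S1=36 S2=12 S3=62 blocked=[]
Op 10: conn=17 S1=36 S2=-1 S3=62 blocked=[2]
Op 11: conn=35 S1=36 S2=-1 S3=62 blocked=[2]
Op 12: conn=26 S1=27 S2=-1 S3=62 blocked=[2]
Op 13: conn=12 S1=27 S2=-15 S3=62 blocked=[2]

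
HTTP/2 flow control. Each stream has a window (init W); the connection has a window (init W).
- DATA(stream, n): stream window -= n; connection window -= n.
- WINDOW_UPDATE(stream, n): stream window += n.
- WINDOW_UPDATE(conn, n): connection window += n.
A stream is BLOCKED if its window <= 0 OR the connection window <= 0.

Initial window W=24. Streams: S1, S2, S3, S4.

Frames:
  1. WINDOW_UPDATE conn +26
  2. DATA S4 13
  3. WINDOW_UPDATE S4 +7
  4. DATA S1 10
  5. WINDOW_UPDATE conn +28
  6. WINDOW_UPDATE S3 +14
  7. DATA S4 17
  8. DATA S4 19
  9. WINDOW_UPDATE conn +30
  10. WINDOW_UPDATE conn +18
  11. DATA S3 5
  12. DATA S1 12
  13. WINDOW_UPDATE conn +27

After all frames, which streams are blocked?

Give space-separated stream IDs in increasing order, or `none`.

Answer: S4

Derivation:
Op 1: conn=50 S1=24 S2=24 S3=24 S4=24 blocked=[]
Op 2: conn=37 S1=24 S2=24 S3=24 S4=11 blocked=[]
Op 3: conn=37 S1=24 S2=24 S3=24 S4=18 blocked=[]
Op 4: conn=27 S1=14 S2=24 S3=24 S4=18 blocked=[]
Op 5: conn=55 S1=14 S2=24 S3=24 S4=18 blocked=[]
Op 6: conn=55 S1=14 S2=24 S3=38 S4=18 blocked=[]
Op 7: conn=38 S1=14 S2=24 S3=38 S4=1 blocked=[]
Op 8: conn=19 S1=14 S2=24 S3=38 S4=-18 blocked=[4]
Op 9: conn=49 S1=14 S2=24 S3=38 S4=-18 blocked=[4]
Op 10: conn=67 S1=14 S2=24 S3=38 S4=-18 blocked=[4]
Op 11: conn=62 S1=14 S2=24 S3=33 S4=-18 blocked=[4]
Op 12: conn=50 S1=2 S2=24 S3=33 S4=-18 blocked=[4]
Op 13: conn=77 S1=2 S2=24 S3=33 S4=-18 blocked=[4]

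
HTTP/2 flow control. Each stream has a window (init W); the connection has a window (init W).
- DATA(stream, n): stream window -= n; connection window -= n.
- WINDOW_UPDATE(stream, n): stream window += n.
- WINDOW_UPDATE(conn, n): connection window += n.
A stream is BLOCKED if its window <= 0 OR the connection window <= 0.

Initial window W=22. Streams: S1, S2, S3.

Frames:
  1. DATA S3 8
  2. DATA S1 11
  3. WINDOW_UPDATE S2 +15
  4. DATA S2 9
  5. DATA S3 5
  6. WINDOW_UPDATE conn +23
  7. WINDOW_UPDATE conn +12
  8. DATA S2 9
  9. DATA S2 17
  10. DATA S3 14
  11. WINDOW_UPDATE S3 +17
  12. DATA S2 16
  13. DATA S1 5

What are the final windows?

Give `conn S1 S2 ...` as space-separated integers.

Op 1: conn=14 S1=22 S2=22 S3=14 blocked=[]
Op 2: conn=3 S1=11 S2=22 S3=14 blocked=[]
Op 3: conn=3 S1=11 S2=37 S3=14 blocked=[]
Op 4: conn=-6 S1=11 S2=28 S3=14 blocked=[1, 2, 3]
Op 5: conn=-11 S1=11 S2=28 S3=9 blocked=[1, 2, 3]
Op 6: conn=12 S1=11 S2=28 S3=9 blocked=[]
Op 7: conn=24 S1=11 S2=28 S3=9 blocked=[]
Op 8: conn=15 S1=11 S2=19 S3=9 blocked=[]
Op 9: conn=-2 S1=11 S2=2 S3=9 blocked=[1, 2, 3]
Op 10: conn=-16 S1=11 S2=2 S3=-5 blocked=[1, 2, 3]
Op 11: conn=-16 S1=11 S2=2 S3=12 blocked=[1, 2, 3]
Op 12: conn=-32 S1=11 S2=-14 S3=12 blocked=[1, 2, 3]
Op 13: conn=-37 S1=6 S2=-14 S3=12 blocked=[1, 2, 3]

Answer: -37 6 -14 12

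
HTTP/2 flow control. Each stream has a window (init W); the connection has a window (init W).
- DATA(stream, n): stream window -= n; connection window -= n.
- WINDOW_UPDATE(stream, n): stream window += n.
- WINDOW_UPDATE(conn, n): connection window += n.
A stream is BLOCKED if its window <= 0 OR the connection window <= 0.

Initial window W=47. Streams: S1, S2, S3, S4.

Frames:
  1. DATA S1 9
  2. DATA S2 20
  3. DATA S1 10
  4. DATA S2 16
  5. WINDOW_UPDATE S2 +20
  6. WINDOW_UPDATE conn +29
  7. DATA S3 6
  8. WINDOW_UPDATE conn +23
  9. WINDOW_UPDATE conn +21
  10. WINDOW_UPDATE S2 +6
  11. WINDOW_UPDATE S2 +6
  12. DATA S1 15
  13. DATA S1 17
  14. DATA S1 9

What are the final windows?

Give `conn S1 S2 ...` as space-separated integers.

Answer: 18 -13 43 41 47

Derivation:
Op 1: conn=38 S1=38 S2=47 S3=47 S4=47 blocked=[]
Op 2: conn=18 S1=38 S2=27 S3=47 S4=47 blocked=[]
Op 3: conn=8 S1=28 S2=27 S3=47 S4=47 blocked=[]
Op 4: conn=-8 S1=28 S2=11 S3=47 S4=47 blocked=[1, 2, 3, 4]
Op 5: conn=-8 S1=28 S2=31 S3=47 S4=47 blocked=[1, 2, 3, 4]
Op 6: conn=21 S1=28 S2=31 S3=47 S4=47 blocked=[]
Op 7: conn=15 S1=28 S2=31 S3=41 S4=47 blocked=[]
Op 8: conn=38 S1=28 S2=31 S3=41 S4=47 blocked=[]
Op 9: conn=59 S1=28 S2=31 S3=41 S4=47 blocked=[]
Op 10: conn=59 S1=28 S2=37 S3=41 S4=47 blocked=[]
Op 11: conn=59 S1=28 S2=43 S3=41 S4=47 blocked=[]
Op 12: conn=44 S1=13 S2=43 S3=41 S4=47 blocked=[]
Op 13: conn=27 S1=-4 S2=43 S3=41 S4=47 blocked=[1]
Op 14: conn=18 S1=-13 S2=43 S3=41 S4=47 blocked=[1]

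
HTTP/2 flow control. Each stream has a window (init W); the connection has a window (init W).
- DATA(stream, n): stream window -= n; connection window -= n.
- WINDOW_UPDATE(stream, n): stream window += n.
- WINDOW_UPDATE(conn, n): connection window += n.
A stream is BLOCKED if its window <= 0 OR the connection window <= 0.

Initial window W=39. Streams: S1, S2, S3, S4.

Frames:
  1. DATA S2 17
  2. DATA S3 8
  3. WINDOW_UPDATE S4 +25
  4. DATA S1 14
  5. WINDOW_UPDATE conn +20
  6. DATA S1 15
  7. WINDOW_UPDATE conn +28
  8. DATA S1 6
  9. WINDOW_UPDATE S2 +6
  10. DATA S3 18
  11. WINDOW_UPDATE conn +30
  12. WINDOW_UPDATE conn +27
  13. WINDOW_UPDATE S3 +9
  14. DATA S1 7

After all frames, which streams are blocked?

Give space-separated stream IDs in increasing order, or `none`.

Op 1: conn=22 S1=39 S2=22 S3=39 S4=39 blocked=[]
Op 2: conn=14 S1=39 S2=22 S3=31 S4=39 blocked=[]
Op 3: conn=14 S1=39 S2=22 S3=31 S4=64 blocked=[]
Op 4: conn=0 S1=25 S2=22 S3=31 S4=64 blocked=[1, 2, 3, 4]
Op 5: conn=20 S1=25 S2=22 S3=31 S4=64 blocked=[]
Op 6: conn=5 S1=10 S2=22 S3=31 S4=64 blocked=[]
Op 7: conn=33 S1=10 S2=22 S3=31 S4=64 blocked=[]
Op 8: conn=27 S1=4 S2=22 S3=31 S4=64 blocked=[]
Op 9: conn=27 S1=4 S2=28 S3=31 S4=64 blocked=[]
Op 10: conn=9 S1=4 S2=28 S3=13 S4=64 blocked=[]
Op 11: conn=39 S1=4 S2=28 S3=13 S4=64 blocked=[]
Op 12: conn=66 S1=4 S2=28 S3=13 S4=64 blocked=[]
Op 13: conn=66 S1=4 S2=28 S3=22 S4=64 blocked=[]
Op 14: conn=59 S1=-3 S2=28 S3=22 S4=64 blocked=[1]

Answer: S1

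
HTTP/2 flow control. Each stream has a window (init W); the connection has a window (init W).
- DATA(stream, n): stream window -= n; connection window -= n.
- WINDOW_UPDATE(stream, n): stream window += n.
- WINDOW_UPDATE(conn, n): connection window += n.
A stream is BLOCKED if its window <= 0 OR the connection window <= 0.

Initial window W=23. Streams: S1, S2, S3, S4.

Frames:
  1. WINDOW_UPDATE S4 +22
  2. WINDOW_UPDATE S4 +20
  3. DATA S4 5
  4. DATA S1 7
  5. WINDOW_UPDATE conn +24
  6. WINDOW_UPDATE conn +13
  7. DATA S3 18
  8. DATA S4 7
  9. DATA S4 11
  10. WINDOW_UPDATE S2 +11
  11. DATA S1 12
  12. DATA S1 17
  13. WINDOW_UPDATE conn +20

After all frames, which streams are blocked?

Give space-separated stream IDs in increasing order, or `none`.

Op 1: conn=23 S1=23 S2=23 S3=23 S4=45 blocked=[]
Op 2: conn=23 S1=23 S2=23 S3=23 S4=65 blocked=[]
Op 3: conn=18 S1=23 S2=23 S3=23 S4=60 blocked=[]
Op 4: conn=11 S1=16 S2=23 S3=23 S4=60 blocked=[]
Op 5: conn=35 S1=16 S2=23 S3=23 S4=60 blocked=[]
Op 6: conn=48 S1=16 S2=23 S3=23 S4=60 blocked=[]
Op 7: conn=30 S1=16 S2=23 S3=5 S4=60 blocked=[]
Op 8: conn=23 S1=16 S2=23 S3=5 S4=53 blocked=[]
Op 9: conn=12 S1=16 S2=23 S3=5 S4=42 blocked=[]
Op 10: conn=12 S1=16 S2=34 S3=5 S4=42 blocked=[]
Op 11: conn=0 S1=4 S2=34 S3=5 S4=42 blocked=[1, 2, 3, 4]
Op 12: conn=-17 S1=-13 S2=34 S3=5 S4=42 blocked=[1, 2, 3, 4]
Op 13: conn=3 S1=-13 S2=34 S3=5 S4=42 blocked=[1]

Answer: S1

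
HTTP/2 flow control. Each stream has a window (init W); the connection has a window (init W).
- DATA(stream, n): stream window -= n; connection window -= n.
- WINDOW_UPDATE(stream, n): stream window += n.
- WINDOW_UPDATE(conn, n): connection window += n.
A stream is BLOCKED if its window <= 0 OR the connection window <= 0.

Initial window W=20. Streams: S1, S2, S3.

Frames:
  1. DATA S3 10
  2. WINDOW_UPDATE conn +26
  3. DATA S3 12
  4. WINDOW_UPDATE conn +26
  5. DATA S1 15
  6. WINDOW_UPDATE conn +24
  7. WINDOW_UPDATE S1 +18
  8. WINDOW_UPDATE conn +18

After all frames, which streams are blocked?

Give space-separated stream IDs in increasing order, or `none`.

Answer: S3

Derivation:
Op 1: conn=10 S1=20 S2=20 S3=10 blocked=[]
Op 2: conn=36 S1=20 S2=20 S3=10 blocked=[]
Op 3: conn=24 S1=20 S2=20 S3=-2 blocked=[3]
Op 4: conn=50 S1=20 S2=20 S3=-2 blocked=[3]
Op 5: conn=35 S1=5 S2=20 S3=-2 blocked=[3]
Op 6: conn=59 S1=5 S2=20 S3=-2 blocked=[3]
Op 7: conn=59 S1=23 S2=20 S3=-2 blocked=[3]
Op 8: conn=77 S1=23 S2=20 S3=-2 blocked=[3]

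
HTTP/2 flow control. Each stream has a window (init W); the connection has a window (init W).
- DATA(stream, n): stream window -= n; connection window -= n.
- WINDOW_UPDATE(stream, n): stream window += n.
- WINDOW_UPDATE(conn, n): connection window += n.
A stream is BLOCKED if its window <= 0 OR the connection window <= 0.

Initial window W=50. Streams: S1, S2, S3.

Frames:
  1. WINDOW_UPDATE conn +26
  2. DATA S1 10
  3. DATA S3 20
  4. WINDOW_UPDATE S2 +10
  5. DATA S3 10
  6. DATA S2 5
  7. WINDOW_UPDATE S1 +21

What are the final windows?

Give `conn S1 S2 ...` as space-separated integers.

Answer: 31 61 55 20

Derivation:
Op 1: conn=76 S1=50 S2=50 S3=50 blocked=[]
Op 2: conn=66 S1=40 S2=50 S3=50 blocked=[]
Op 3: conn=46 S1=40 S2=50 S3=30 blocked=[]
Op 4: conn=46 S1=40 S2=60 S3=30 blocked=[]
Op 5: conn=36 S1=40 S2=60 S3=20 blocked=[]
Op 6: conn=31 S1=40 S2=55 S3=20 blocked=[]
Op 7: conn=31 S1=61 S2=55 S3=20 blocked=[]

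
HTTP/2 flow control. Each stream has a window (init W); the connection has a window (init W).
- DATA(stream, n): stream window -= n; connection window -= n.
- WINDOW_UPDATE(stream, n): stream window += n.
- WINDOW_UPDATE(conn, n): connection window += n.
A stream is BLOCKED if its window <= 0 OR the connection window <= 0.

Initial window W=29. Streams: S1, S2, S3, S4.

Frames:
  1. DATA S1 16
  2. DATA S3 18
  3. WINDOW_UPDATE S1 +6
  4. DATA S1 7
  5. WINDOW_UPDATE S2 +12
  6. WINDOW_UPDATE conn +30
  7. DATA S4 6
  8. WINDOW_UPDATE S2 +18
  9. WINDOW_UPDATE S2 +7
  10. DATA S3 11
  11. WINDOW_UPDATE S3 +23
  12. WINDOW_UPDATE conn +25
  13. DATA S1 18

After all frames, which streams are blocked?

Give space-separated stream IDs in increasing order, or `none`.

Answer: S1

Derivation:
Op 1: conn=13 S1=13 S2=29 S3=29 S4=29 blocked=[]
Op 2: conn=-5 S1=13 S2=29 S3=11 S4=29 blocked=[1, 2, 3, 4]
Op 3: conn=-5 S1=19 S2=29 S3=11 S4=29 blocked=[1, 2, 3, 4]
Op 4: conn=-12 S1=12 S2=29 S3=11 S4=29 blocked=[1, 2, 3, 4]
Op 5: conn=-12 S1=12 S2=41 S3=11 S4=29 blocked=[1, 2, 3, 4]
Op 6: conn=18 S1=12 S2=41 S3=11 S4=29 blocked=[]
Op 7: conn=12 S1=12 S2=41 S3=11 S4=23 blocked=[]
Op 8: conn=12 S1=12 S2=59 S3=11 S4=23 blocked=[]
Op 9: conn=12 S1=12 S2=66 S3=11 S4=23 blocked=[]
Op 10: conn=1 S1=12 S2=66 S3=0 S4=23 blocked=[3]
Op 11: conn=1 S1=12 S2=66 S3=23 S4=23 blocked=[]
Op 12: conn=26 S1=12 S2=66 S3=23 S4=23 blocked=[]
Op 13: conn=8 S1=-6 S2=66 S3=23 S4=23 blocked=[1]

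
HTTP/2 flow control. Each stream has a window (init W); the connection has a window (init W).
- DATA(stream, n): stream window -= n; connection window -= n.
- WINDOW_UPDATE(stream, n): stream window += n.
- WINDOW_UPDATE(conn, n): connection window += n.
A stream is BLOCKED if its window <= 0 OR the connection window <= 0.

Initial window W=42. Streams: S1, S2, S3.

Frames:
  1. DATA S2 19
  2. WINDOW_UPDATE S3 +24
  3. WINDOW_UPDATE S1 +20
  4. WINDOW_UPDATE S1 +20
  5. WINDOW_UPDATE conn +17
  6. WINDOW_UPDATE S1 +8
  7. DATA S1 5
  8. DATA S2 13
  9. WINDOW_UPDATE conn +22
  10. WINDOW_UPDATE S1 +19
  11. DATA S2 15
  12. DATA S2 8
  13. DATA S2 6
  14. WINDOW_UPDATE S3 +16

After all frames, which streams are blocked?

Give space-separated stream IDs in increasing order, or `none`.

Op 1: conn=23 S1=42 S2=23 S3=42 blocked=[]
Op 2: conn=23 S1=42 S2=23 S3=66 blocked=[]
Op 3: conn=23 S1=62 S2=23 S3=66 blocked=[]
Op 4: conn=23 S1=82 S2=23 S3=66 blocked=[]
Op 5: conn=40 S1=82 S2=23 S3=66 blocked=[]
Op 6: conn=40 S1=90 S2=23 S3=66 blocked=[]
Op 7: conn=35 S1=85 S2=23 S3=66 blocked=[]
Op 8: conn=22 S1=85 S2=10 S3=66 blocked=[]
Op 9: conn=44 S1=85 S2=10 S3=66 blocked=[]
Op 10: conn=44 S1=104 S2=10 S3=66 blocked=[]
Op 11: conn=29 S1=104 S2=-5 S3=66 blocked=[2]
Op 12: conn=21 S1=104 S2=-13 S3=66 blocked=[2]
Op 13: conn=15 S1=104 S2=-19 S3=66 blocked=[2]
Op 14: conn=15 S1=104 S2=-19 S3=82 blocked=[2]

Answer: S2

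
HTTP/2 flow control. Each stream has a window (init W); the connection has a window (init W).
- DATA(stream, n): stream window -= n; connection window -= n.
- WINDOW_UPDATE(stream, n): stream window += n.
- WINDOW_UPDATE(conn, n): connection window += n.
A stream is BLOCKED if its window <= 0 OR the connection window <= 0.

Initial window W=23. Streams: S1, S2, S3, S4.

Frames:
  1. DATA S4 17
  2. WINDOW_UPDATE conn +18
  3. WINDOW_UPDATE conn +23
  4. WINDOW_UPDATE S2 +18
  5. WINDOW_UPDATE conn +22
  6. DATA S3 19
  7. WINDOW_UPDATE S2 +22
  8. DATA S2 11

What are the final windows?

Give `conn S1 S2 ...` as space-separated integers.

Answer: 39 23 52 4 6

Derivation:
Op 1: conn=6 S1=23 S2=23 S3=23 S4=6 blocked=[]
Op 2: conn=24 S1=23 S2=23 S3=23 S4=6 blocked=[]
Op 3: conn=47 S1=23 S2=23 S3=23 S4=6 blocked=[]
Op 4: conn=47 S1=23 S2=41 S3=23 S4=6 blocked=[]
Op 5: conn=69 S1=23 S2=41 S3=23 S4=6 blocked=[]
Op 6: conn=50 S1=23 S2=41 S3=4 S4=6 blocked=[]
Op 7: conn=50 S1=23 S2=63 S3=4 S4=6 blocked=[]
Op 8: conn=39 S1=23 S2=52 S3=4 S4=6 blocked=[]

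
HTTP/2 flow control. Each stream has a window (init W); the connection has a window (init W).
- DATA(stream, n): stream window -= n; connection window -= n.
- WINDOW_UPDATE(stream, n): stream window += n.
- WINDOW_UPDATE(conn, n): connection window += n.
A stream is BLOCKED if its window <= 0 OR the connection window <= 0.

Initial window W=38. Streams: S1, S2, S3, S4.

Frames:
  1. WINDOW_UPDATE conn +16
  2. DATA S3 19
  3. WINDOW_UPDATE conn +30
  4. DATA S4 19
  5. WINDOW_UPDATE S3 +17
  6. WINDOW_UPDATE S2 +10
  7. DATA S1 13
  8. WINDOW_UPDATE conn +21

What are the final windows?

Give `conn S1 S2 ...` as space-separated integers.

Op 1: conn=54 S1=38 S2=38 S3=38 S4=38 blocked=[]
Op 2: conn=35 S1=38 S2=38 S3=19 S4=38 blocked=[]
Op 3: conn=65 S1=38 S2=38 S3=19 S4=38 blocked=[]
Op 4: conn=46 S1=38 S2=38 S3=19 S4=19 blocked=[]
Op 5: conn=46 S1=38 S2=38 S3=36 S4=19 blocked=[]
Op 6: conn=46 S1=38 S2=48 S3=36 S4=19 blocked=[]
Op 7: conn=33 S1=25 S2=48 S3=36 S4=19 blocked=[]
Op 8: conn=54 S1=25 S2=48 S3=36 S4=19 blocked=[]

Answer: 54 25 48 36 19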